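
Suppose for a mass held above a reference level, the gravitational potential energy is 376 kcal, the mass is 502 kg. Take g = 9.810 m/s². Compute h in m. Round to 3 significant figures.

Rearranging: h = PE/(m·g).
PE = 376 kcal = 1.573×10^6 J; m = 502 kg; g = 9.810 m/s².
h = 319.5 m

319 m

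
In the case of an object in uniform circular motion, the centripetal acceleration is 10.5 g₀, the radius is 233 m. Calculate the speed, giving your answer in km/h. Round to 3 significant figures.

558 km/h

Solving a = v²/r for v: v = √(a·r).
a = 10.5 g₀ = 103.0 m/s²; r = 233 m.
v = 154.9 m/s
154.9 m/s × (1 km/h / 0.2778 m/s) = 557.6 km/h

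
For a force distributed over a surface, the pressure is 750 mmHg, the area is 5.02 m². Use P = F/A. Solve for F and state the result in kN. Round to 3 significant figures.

502 kN

Solving P = F/A for F: F = P·A.
P = 750 mmHg = 99992 Pa; A = 5.02 m².
F = 5.020×10^5 N  (the unit combination reduces to kg·m/s² = N)
5.020×10^5 N × (1 kN / 1000 N) = 502.0 kN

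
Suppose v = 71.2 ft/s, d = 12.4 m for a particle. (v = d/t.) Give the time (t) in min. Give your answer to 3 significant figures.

Rearranging: t = d/v.
v = 71.2 ft/s = 21.70 m/s; d = 12.4 m.
t = 0.5714 s
0.5714 s × (1 min / 60.00 s) = 0.009523 min

0.00952 min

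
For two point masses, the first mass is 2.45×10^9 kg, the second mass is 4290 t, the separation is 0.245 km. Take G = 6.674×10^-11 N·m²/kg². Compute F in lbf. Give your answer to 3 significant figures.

From Newton's law of gravitation: F = Gm₁m₂/r².
m₁ = 2.45×10^9 kg; m₂ = 4290 t = 4.290×10^6 kg; r = 0.245 km = 245.0 m; G = 6.674×10^-11 N·m²/kg².
F = 11.69 N  (the unit combination reduces to kg·m/s² = N)
11.69 N × (1 lbf / 4.448 N) = 2.627 lbf

2.63 lbf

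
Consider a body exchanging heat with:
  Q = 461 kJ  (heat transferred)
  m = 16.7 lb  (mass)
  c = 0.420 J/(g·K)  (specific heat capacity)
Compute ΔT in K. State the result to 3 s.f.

145 K

Rearranging Q = m·c·ΔT for ΔT: ΔT = Q/(m·c).
Q = 461 kJ = 4.610×10^5 J; m = 16.7 lb = 7.575 kg; c = 0.420 J/(g·K) = 420.0 J/(kg·K).
ΔT = 144.9 K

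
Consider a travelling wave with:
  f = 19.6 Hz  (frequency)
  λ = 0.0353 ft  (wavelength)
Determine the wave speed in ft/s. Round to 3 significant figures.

Directly: v = fλ.
f = 19.6 Hz; λ = 0.0353 ft = 0.01076 m.
v = 0.2109 m/s
0.2109 m/s × (1 ft/s / 0.3048 m/s) = 0.6919 ft/s

0.692 ft/s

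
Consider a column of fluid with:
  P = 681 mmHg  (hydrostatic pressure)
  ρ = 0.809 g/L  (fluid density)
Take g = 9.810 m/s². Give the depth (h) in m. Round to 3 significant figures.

11400 m

Rearranging: h = P/(ρ·g).
P = 681 mmHg = 90792 Pa; ρ = 0.809 g/L = 0.8090 kg/m³; g = 9.810 m/s².
h = 11440 m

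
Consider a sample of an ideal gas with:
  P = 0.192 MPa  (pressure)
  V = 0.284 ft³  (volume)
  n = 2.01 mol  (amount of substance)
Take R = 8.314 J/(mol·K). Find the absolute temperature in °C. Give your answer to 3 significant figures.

From the ideal-gas law: T = PV/(nR).
P = 0.192 MPa = 1.920×10^5 Pa; V = 0.284 ft³ = 0.008042 m³; n = 2.01 mol; R = 8.314 J/(mol·K).
T = 92.40 K
92.40 K − 273.15 = -180.8 °C

-181 °C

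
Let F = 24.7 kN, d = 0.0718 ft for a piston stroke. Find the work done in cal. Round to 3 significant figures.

129 cal

W is given directly by: W = F·d.
F = 24.7 kN = 24700 N; d = 0.0718 ft = 0.02188 m.
W = 540.6 J
540.6 J × (1 cal / 4.184 J) = 129.2 cal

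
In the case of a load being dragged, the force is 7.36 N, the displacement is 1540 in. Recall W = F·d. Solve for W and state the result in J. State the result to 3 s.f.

288 J

W is given directly by: W = F·d.
F = 7.36 N; d = 1540 in = 39.12 m.
W = 287.9 J  (the unit combination reduces to kg·m²/s² = J)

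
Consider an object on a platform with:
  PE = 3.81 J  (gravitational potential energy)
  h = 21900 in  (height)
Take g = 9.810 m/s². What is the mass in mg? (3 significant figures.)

698 mg

Rearranging PE = m·g·h for m: m = PE/(g·h).
PE = 3.81 J; h = 21900 in = 556.3 m; g = 9.810 m/s².
m = 6.982×10^-4 kg
6.982×10^-4 kg × (1 mg / 1.000×10^-6 kg) = 698.2 mg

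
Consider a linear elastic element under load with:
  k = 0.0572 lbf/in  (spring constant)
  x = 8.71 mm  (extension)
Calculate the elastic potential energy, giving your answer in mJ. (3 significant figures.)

U is given directly by: U = ½kx².
k = 0.0572 lbf/in = 10.02 N/m; x = 8.71 mm = 0.008710 m.
U = 3.800×10^-4 J  (the unit combination reduces to kg·m²/s² = J)
3.800×10^-4 J × (1 mJ / 0.001000 J) = 0.3800 mJ

0.380 mJ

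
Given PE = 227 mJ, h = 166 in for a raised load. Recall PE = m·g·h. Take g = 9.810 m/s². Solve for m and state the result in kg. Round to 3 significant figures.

Solving PE = m·g·h for m: m = PE/(g·h).
PE = 227 mJ = 0.2270 J; h = 166 in = 4.216 m; g = 9.810 m/s².
m = 0.005488 kg

0.00549 kg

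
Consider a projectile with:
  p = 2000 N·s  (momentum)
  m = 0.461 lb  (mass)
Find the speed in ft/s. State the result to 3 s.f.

Rearranging p = m·v for v: v = p/m.
p = 2000 N·s = 2000 kg·m/s; m = 0.461 lb = 0.2091 kg.
v = 9565 m/s
9565 m/s × (1 ft/s / 0.3048 m/s) = 31380 ft/s

31400 ft/s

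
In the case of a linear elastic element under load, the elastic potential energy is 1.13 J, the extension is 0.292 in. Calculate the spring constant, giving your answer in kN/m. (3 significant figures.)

Rearranging U = ½k·x² for k: k = 2U/x².
U = 1.13 J; x = 0.292 in = 0.007417 m.
k = 41084 N/m
41084 N/m × (1 kN/m / 1000 N/m) = 41.08 kN/m

41.1 kN/m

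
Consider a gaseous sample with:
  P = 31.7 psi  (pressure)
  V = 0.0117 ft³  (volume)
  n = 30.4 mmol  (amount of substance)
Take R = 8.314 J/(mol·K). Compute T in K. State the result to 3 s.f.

From the ideal-gas law: T = PV/(nR).
P = 31.7 psi = 2.186×10^5 Pa; V = 0.0117 ft³ = 3.313×10^-4 m³; n = 30.4 mmol = 0.03040 mol; R = 8.314 J/(mol·K).
T = 286.5 K

287 K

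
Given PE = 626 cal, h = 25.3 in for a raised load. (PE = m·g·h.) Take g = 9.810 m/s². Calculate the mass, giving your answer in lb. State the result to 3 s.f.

Solving PE = m·g·h for m: m = PE/(g·h).
PE = 626 cal = 2619 J; h = 25.3 in = 0.6426 m; g = 9.810 m/s².
m = 415.5 kg
415.5 kg × (1 lb / 0.4536 kg) = 916.0 lb

916 lb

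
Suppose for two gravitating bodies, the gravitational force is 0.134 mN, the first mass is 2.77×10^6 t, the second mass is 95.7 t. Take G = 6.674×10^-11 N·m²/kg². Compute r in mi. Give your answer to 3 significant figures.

From Newton's law of gravitation: r = √(G·m₁m₂/F).
F = 0.134 mN = 1.340×10^-4 N; m₁ = 2.77×10^6 t = 2.770×10^9 kg; m₂ = 95.7 t = 95700 kg; G = 6.674×10^-11 N·m²/kg².
r = 11490 m
11490 m × (1 mi / 1609 m) = 7.140 mi

7.14 mi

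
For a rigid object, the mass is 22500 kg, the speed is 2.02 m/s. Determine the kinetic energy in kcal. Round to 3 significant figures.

11.0 kcal

Directly: KE = ½mv².
m = 22500 kg; v = 2.02 m/s.
KE = 45904 J
45904 J × (1 kcal / 4184 J) = 10.97 kcal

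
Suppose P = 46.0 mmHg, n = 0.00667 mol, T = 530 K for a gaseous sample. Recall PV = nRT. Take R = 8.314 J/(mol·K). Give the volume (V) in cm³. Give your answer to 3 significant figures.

Rearranging PV = nRT for V: V = nRT/P.
P = 46.0 mmHg = 6133 Pa; n = 0.00667 mol; T = 530 K; R = 8.314 J/(mol·K).
V = 0.004792 m³
0.004792 m³ × (1 cm³ / 1.000×10^-6 m³) = 4792 cm³

4790 cm³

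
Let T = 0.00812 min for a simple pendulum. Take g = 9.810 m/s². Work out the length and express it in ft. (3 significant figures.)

0.194 ft

Solving T = 2π√(L/g) for L: L = g·(T/2π)².
T = 0.00812 min = 0.4872 s; g = 9.810 m/s².
L = 0.05898 m
0.05898 m × (1 ft / 0.3048 m) = 0.1935 ft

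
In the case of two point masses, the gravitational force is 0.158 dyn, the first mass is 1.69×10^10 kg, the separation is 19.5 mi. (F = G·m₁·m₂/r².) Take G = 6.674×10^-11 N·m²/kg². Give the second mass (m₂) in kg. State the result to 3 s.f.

Rearranging: m₂ = F·r²/(G·m₁).
F = 0.158 dyn = 1.580×10^-6 N; m₁ = 1.69×10^10 kg; r = 19.5 mi = 31382 m; G = 6.674×10^-11 N·m²/kg².
m₂ = 1380 kg

1380 kg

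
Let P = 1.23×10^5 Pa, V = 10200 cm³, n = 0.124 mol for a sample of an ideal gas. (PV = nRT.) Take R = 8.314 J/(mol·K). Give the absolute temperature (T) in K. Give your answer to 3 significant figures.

From the ideal-gas law: T = PV/(nR).
P = 1.23×10^5 Pa; V = 10200 cm³ = 0.01020 m³; n = 0.124 mol; R = 8.314 J/(mol·K).
T = 1217 K

1220 K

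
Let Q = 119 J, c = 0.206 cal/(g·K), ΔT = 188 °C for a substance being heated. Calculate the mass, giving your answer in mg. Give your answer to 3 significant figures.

734 mg

Solving Q = m·c·ΔT for m: m = Q/(c·ΔT).
Q = 119 J; c = 0.206 cal/(g·K) = 861.9 J/(kg·K); ΔT = 188 °C = 188.0 K.
m = 7.344×10^-4 kg
7.344×10^-4 kg × (1 mg / 1.000×10^-6 kg) = 734.4 mg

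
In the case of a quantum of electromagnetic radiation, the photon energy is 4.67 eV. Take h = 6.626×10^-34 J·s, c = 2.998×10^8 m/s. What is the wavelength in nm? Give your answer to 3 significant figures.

Rearranging E = h·c/λ for λ: λ = hc/E.
E = 4.67 eV = 7.482×10^-19 J; h = 6.626×10^-34 J·s; c = 2.998×10^8 m/s.
λ = 2.655×10^-7 m
2.655×10^-7 m × (1 nm / 1.000×10^-9 m) = 265.5 nm

265 nm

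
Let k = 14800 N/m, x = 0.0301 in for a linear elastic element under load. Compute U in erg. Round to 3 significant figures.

43300 erg

Directly: U = ½kx².
k = 14800 N/m; x = 0.0301 in = 7.645×10^-4 m.
U = 0.004325 J  (the unit combination reduces to kg·m²/s² = J)
0.004325 J × (1 erg / 1.000×10^-7 J) = 43255 erg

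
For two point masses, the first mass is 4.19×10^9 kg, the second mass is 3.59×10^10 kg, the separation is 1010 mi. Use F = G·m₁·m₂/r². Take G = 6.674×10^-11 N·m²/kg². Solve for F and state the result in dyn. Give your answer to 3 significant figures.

380 dyn

Directly: F = Gm₁m₂/r².
m₁ = 4.19×10^9 kg; m₂ = 3.59×10^10 kg; r = 1010 mi = 1.625×10^6 m; G = 6.674×10^-11 N·m²/kg².
F = 0.003800 N
0.003800 N × (1 dyn / 1.000×10^-5 N) = 380.0 dyn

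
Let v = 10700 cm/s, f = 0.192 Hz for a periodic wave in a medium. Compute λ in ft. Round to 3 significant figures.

1830 ft

Solving v = f·λ for λ: λ = v/f.
v = 10700 cm/s = 107.0 m/s; f = 0.192 Hz.
λ = 557.3 m
557.3 m × (1 ft / 0.3048 m) = 1828 ft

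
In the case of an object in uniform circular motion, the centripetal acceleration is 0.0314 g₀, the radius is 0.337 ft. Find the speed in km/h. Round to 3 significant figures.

Rearranging a = v²/r for v: v = √(a·r).
a = 0.0314 g₀ = 0.3079 m/s²; r = 0.337 ft = 0.1027 m.
v = 0.1778 m/s
0.1778 m/s × (1 km/h / 0.2778 m/s) = 0.6403 km/h

0.640 km/h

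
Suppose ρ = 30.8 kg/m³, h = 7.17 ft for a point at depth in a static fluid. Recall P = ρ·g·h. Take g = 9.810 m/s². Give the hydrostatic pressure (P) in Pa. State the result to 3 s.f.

660 Pa

Directly: P = ρgh.
ρ = 30.8 kg/m³; h = 7.17 ft = 2.185 m; g = 9.810 m/s².
P = 660.3 Pa  (the unit combination reduces to kg/(m·s²) = Pa)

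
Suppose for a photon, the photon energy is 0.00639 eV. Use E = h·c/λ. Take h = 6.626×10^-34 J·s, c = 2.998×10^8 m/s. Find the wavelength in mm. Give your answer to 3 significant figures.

0.194 mm

Rearranging: λ = hc/E.
E = 0.00639 eV = 1.024×10^-21 J; h = 6.626×10^-34 J·s; c = 2.998×10^8 m/s.
λ = 1.940×10^-4 m
1.940×10^-4 m × (1 mm / 0.001000 m) = 0.1940 mm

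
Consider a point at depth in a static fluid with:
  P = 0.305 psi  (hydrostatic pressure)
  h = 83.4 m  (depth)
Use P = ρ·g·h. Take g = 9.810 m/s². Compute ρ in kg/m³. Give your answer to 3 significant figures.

2.57 kg/m³

Solving P = ρ·g·h for ρ: ρ = P/(g·h).
P = 0.305 psi = 2103 Pa; h = 83.4 m; g = 9.810 m/s².
ρ = 2.570 kg/m³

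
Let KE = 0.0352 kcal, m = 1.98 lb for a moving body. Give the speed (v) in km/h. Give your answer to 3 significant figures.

65.2 km/h

Rearranging KE = ½mv² for v: v = √(2·KE/m).
KE = 0.0352 kcal = 147.3 J; m = 1.98 lb = 0.8981 kg.
v = 18.11 m/s
18.11 m/s × (1 km/h / 0.2778 m/s) = 65.20 km/h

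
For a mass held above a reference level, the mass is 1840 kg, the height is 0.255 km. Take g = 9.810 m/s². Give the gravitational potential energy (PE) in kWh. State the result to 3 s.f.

PE is given directly by: PE = mgh.
m = 1840 kg; h = 0.255 km = 255.0 m; g = 9.810 m/s².
PE = 4.603×10^6 J
4.603×10^6 J × (1 kWh / 3.600×10^6 J) = 1.279 kWh

1.28 kWh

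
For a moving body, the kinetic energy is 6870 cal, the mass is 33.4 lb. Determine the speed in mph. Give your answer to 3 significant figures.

Rearranging KE = ½mv² for v: v = √(2·KE/m).
KE = 6870 cal = 28744 J; m = 33.4 lb = 15.15 kg.
v = 61.60 m/s
61.60 m/s × (1 mph / 0.4470 m/s) = 137.8 mph

138 mph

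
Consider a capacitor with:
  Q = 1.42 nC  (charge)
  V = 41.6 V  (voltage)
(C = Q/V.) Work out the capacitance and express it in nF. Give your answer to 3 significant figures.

Directly: C = Q/V.
Q = 1.42 nC = 1.420×10^-9 C; V = 41.6 V.
C = 3.413×10^-11 F
3.413×10^-11 F × (1 nF / 1.000×10^-9 F) = 0.03413 nF

0.0341 nF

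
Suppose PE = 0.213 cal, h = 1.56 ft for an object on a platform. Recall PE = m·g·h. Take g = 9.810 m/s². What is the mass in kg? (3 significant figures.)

0.191 kg

Rearranging: m = PE/(g·h).
PE = 0.213 cal = 0.8912 J; h = 1.56 ft = 0.4755 m; g = 9.810 m/s².
m = 0.1911 kg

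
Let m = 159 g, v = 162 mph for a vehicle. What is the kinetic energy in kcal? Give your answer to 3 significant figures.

0.0997 kcal

KE is given directly by: KE = ½mv².
m = 159 g = 0.1590 kg; v = 162 mph = 72.42 m/s.
KE = 417.0 J  (the unit combination reduces to kg·m²/s² = J)
417.0 J × (1 kcal / 4184 J) = 0.09965 kcal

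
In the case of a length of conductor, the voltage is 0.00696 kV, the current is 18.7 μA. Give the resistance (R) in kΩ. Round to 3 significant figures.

From Ohm's law: R = V/I.
V = 0.00696 kV = 6.960 V; I = 18.7 μA = 1.870×10^-5 A.
R = 3.722×10^5 Ω
3.722×10^5 Ω × (1 kΩ / 1000 Ω) = 372.2 kΩ

372 kΩ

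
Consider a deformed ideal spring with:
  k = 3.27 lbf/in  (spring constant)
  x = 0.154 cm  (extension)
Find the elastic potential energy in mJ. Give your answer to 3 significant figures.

0.679 mJ

Directly: U = ½kx².
k = 3.27 lbf/in = 572.7 N/m; x = 0.154 cm = 0.001540 m.
U = 6.791×10^-4 J
6.791×10^-4 J × (1 mJ / 0.001000 J) = 0.6791 mJ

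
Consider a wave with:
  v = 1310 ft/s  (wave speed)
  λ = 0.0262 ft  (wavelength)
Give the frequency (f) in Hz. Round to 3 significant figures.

Solving v = f·λ for f: f = v/λ.
v = 1310 ft/s = 399.3 m/s; λ = 0.0262 ft = 0.007986 m.
f = 50000 Hz

50000 Hz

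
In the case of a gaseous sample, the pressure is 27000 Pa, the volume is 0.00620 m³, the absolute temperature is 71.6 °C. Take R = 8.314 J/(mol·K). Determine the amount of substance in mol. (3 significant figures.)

Rearranging: n = PV/(RT).
P = 27000 Pa; V = 0.00620 m³; T = 71.6 °C = 344.8 K; R = 8.314 J/(mol·K).
n = 0.05840 mol

0.0584 mol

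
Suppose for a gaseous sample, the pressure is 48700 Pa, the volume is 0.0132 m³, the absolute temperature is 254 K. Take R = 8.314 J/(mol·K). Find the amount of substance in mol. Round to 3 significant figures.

Solving PV = nRT for n: n = PV/(RT).
P = 48700 Pa; V = 0.0132 m³; T = 254 K; R = 8.314 J/(mol·K).
n = 0.3044 mol

0.304 mol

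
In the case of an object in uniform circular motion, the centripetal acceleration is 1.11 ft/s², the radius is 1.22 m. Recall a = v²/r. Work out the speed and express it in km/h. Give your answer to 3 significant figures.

Rearranging a = v²/r for v: v = √(a·r).
a = 1.11 ft/s² = 0.3383 m/s²; r = 1.22 m.
v = 0.6425 m/s
0.6425 m/s × (1 km/h / 0.2778 m/s) = 2.313 km/h

2.31 km/h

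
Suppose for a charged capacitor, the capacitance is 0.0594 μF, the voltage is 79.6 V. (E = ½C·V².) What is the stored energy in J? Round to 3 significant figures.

1.88×10^-4 J

E is given directly by: E = ½CV².
C = 0.0594 μF = 5.940×10^-8 F; V = 79.6 V.
E = 1.882×10^-4 J  (the unit combination reduces to kg·m²/s² = J)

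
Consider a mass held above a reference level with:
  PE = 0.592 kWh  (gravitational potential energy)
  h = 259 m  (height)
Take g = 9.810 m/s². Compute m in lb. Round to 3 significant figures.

Rearranging PE = m·g·h for m: m = PE/(g·h).
PE = 0.592 kWh = 2.131×10^6 J; h = 259 m; g = 9.810 m/s².
m = 838.8 kg
838.8 kg × (1 lb / 0.4536 kg) = 1849 lb

1850 lb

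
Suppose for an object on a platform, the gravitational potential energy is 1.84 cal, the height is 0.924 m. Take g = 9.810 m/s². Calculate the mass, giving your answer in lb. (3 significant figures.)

1.87 lb

Rearranging: m = PE/(g·h).
PE = 1.84 cal = 7.699 J; h = 0.924 m; g = 9.810 m/s².
m = 0.8493 kg
0.8493 kg × (1 lb / 0.4536 kg) = 1.872 lb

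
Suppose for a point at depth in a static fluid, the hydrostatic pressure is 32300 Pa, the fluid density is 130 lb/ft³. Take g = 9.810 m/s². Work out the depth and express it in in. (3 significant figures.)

Solving P = ρ·g·h for h: h = P/(ρ·g).
P = 32300 Pa; ρ = 130 lb/ft³ = 2082 kg/m³; g = 9.810 m/s².
h = 1.581 m
1.581 m × (1 in / 0.02540 m) = 62.25 in

62.2 in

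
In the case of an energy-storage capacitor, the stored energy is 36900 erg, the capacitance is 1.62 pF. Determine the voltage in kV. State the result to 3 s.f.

67.5 kV

Solving E = ½C·V² for V: V = √(2E/C).
E = 36900 erg = 0.003690 J; C = 1.62 pF = 1.620×10^-12 F.
V = 67495 V  (the unit combination reduces to kg·m²/(A·s³) = V)
67495 V × (1 kV / 1000 V) = 67.49 kV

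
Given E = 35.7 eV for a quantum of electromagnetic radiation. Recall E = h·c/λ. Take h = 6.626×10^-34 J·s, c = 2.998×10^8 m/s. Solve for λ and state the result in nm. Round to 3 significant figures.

34.7 nm

Rearranging E = h·c/λ for λ: λ = hc/E.
E = 35.7 eV = 5.720×10^-18 J; h = 6.626×10^-34 J·s; c = 2.998×10^8 m/s.
λ = 3.473×10^-8 m
3.473×10^-8 m × (1 nm / 1.000×10^-9 m) = 34.73 nm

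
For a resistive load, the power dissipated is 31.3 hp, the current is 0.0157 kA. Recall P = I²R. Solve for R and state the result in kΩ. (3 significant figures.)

0.0947 kΩ

Solving P = I²R for R: R = P/I².
P = 31.3 hp = 23340 W; I = 0.0157 kA = 15.70 A.
R = 94.69 Ω
94.69 Ω × (1 kΩ / 1000 Ω) = 0.09469 kΩ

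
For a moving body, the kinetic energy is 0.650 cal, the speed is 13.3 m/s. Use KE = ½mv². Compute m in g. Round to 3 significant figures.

30.7 g

Rearranging: m = 2·KE/v².
KE = 0.650 cal = 2.720 J; v = 13.3 m/s.
m = 0.03075 kg
0.03075 kg × (1 g / 0.001000 kg) = 30.75 g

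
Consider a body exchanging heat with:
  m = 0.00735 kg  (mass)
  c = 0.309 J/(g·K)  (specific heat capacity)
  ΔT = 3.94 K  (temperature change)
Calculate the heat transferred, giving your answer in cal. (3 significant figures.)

2.14 cal

Directly: Q = mcΔT.
m = 0.00735 kg; c = 0.309 J/(g·K) = 309.0 J/(kg·K); ΔT = 3.94 K.
Q = 8.948 J
8.948 J × (1 cal / 4.184 J) = 2.139 cal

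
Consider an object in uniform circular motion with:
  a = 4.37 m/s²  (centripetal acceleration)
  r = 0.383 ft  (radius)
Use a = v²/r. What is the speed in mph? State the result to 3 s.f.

1.60 mph

Rearranging a = v²/r for v: v = √(a·r).
a = 4.37 m/s²; r = 0.383 ft = 0.1167 m.
v = 0.7142 m/s
0.7142 m/s × (1 mph / 0.4470 m/s) = 1.598 mph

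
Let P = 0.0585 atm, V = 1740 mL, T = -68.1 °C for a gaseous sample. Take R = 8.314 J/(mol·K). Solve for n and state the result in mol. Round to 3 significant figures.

0.00605 mol

Solving PV = nRT for n: n = PV/(RT).
P = 0.0585 atm = 5928 Pa; V = 1740 mL = 0.001740 m³; T = -68.1 °C = 205.0 K; R = 8.314 J/(mol·K).
n = 0.006050 mol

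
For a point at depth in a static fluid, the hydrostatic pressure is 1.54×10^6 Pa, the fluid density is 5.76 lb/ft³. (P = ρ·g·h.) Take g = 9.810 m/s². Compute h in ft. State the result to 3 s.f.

5580 ft

Rearranging: h = P/(ρ·g).
P = 1.54×10^6 Pa; ρ = 5.76 lb/ft³ = 92.27 kg/m³; g = 9.810 m/s².
h = 1701 m
1701 m × (1 ft / 0.3048 m) = 5582 ft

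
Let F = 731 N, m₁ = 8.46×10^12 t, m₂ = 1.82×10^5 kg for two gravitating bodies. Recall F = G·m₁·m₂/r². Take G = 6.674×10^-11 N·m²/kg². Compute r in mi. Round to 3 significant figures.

7.37 mi

From Newton's law of gravitation: r = √(G·m₁m₂/F).
F = 731 N; m₁ = 8.46×10^12 t = 8.460×10^15 kg; m₂ = 1.82×10^5 kg; G = 6.674×10^-11 N·m²/kg².
r = 11856 m
11856 m × (1 mi / 1609 m) = 7.367 mi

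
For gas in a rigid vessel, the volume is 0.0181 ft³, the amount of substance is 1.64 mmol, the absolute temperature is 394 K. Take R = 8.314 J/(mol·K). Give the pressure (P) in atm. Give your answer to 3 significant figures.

P is given directly by: P = nRT/V.
V = 0.0181 ft³ = 5.125×10^-4 m³; n = 1.64 mmol = 0.001640 mol; T = 394 K; R = 8.314 J/(mol·K).
P = 10482 Pa  (the unit combination reduces to kg/(m·s²) = Pa)
10482 Pa × (1 atm / 1.013×10^5 Pa) = 0.1034 atm

0.103 atm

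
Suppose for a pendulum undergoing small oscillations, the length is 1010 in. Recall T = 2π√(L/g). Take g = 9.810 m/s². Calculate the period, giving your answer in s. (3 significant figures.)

Directly: T = 2π√(L/g).
L = 1010 in = 25.65 m; g = 9.810 m/s².
T = 10.16 s

10.2 s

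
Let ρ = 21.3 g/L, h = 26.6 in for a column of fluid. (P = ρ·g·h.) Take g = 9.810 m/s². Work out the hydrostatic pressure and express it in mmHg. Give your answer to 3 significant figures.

Directly: P = ρgh.
ρ = 21.3 g/L = 21.30 kg/m³; h = 26.6 in = 0.6756 m; g = 9.810 m/s².
P = 141.2 Pa  (the unit combination reduces to kg/(m·s²) = Pa)
141.2 Pa × (1 mmHg / 133.3 Pa) = 1.059 mmHg

1.06 mmHg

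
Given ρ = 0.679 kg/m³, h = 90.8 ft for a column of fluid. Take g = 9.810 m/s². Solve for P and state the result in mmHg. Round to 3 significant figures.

P is given directly by: P = ρgh.
ρ = 0.679 kg/m³; h = 90.8 ft = 27.68 m; g = 9.810 m/s².
P = 184.3 Pa
184.3 Pa × (1 mmHg / 133.3 Pa) = 1.383 mmHg

1.38 mmHg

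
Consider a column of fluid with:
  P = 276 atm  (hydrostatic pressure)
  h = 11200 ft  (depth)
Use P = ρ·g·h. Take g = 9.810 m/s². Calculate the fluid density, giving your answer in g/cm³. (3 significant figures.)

0.835 g/cm³

Solving P = ρ·g·h for ρ: ρ = P/(g·h).
P = 276 atm = 2.797×10^7 Pa; h = 11200 ft = 3414 m; g = 9.810 m/s².
ρ = 835.1 kg/m³
835.1 kg/m³ × (1 g/cm³ / 1000 kg/m³) = 0.8351 g/cm³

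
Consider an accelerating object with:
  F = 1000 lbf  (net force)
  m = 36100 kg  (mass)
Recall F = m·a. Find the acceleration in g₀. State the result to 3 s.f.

Rearranging: a = F/m.
F = 1000 lbf = 4448 N; m = 36100 kg.
a = 0.1232 m/s²
0.1232 m/s² × (1 g₀ / 9.807 m/s²) = 0.01256 g₀

0.0126 g₀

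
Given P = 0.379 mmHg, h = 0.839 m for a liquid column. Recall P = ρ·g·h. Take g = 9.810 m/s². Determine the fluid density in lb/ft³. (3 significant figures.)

Rearranging: ρ = P/(g·h).
P = 0.379 mmHg = 50.53 Pa; h = 0.839 m; g = 9.810 m/s².
ρ = 6.139 kg/m³
6.139 kg/m³ × (1 lb/ft³ / 16.02 kg/m³) = 0.3833 lb/ft³

0.383 lb/ft³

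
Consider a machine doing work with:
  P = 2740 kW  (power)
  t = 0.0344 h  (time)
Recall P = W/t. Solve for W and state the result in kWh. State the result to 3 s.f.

94.3 kWh

Solving P = W/t for W: W = P·t.
P = 2740 kW = 2.740×10^6 W; t = 0.0344 h = 123.8 s.
W = 3.393×10^8 J
3.393×10^8 J × (1 kWh / 3.600×10^6 J) = 94.26 kWh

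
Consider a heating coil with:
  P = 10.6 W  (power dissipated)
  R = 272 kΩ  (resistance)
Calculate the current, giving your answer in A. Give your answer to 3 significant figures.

Solving P = I²R for I: I = √(P/R).
P = 10.6 W; R = 272 kΩ = 2.720×10^5 Ω.
I = 0.006243 A

0.00624 A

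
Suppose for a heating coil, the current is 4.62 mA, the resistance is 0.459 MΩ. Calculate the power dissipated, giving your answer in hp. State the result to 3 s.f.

P is given directly by: P = I²R.
I = 4.62 mA = 0.004620 A; R = 0.459 MΩ = 4.590×10^5 Ω.
P = 9.797 W
9.797 W × (1 hp / 745.7 W) = 0.01314 hp

0.0131 hp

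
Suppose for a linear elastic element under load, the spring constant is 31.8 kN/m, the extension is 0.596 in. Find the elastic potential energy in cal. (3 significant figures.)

Directly: U = ½kx².
k = 31.8 kN/m = 31800 N/m; x = 0.596 in = 0.01514 m.
U = 3.644 J
3.644 J × (1 cal / 4.184 J) = 0.8709 cal

0.871 cal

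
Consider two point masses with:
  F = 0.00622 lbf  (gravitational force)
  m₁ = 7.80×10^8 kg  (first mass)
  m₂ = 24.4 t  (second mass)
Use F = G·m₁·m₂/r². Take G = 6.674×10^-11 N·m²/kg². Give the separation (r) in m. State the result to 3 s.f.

214 m

From Newton's law of gravitation: r = √(G·m₁m₂/F).
F = 0.00622 lbf = 0.02767 N; m₁ = 7.80×10^8 kg; m₂ = 24.4 t = 24400 kg; G = 6.674×10^-11 N·m²/kg².
r = 214.3 m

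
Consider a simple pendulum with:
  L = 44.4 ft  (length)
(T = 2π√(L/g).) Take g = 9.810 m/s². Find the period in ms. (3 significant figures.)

7380 ms

Directly: T = 2π√(L/g).
L = 44.4 ft = 13.53 m; g = 9.810 m/s².
T = 7.380 s
7.380 s × (1 ms / 0.001000 s) = 7380 ms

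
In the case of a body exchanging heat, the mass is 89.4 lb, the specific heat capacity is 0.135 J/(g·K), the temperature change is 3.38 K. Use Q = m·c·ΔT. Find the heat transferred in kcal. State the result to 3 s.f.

Q is given directly by: Q = mcΔT.
m = 89.4 lb = 40.55 kg; c = 0.135 J/(g·K) = 135.0 J/(kg·K); ΔT = 3.38 K.
Q = 18503 J
18503 J × (1 kcal / 4184 J) = 4.422 kcal

4.42 kcal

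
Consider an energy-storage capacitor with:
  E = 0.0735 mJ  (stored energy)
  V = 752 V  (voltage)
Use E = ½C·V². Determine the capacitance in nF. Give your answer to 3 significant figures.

Rearranging: C = 2E/V².
E = 0.0735 mJ = 7.350×10^-5 J; V = 752 V.
C = 2.599×10^-10 F
2.599×10^-10 F × (1 nF / 1.000×10^-9 F) = 0.2599 nF

0.260 nF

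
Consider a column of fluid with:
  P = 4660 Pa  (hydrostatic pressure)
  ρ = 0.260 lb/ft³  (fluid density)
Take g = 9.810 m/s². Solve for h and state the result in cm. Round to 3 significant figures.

11400 cm

Rearranging: h = P/(ρ·g).
P = 4660 Pa; ρ = 0.260 lb/ft³ = 4.165 kg/m³; g = 9.810 m/s².
h = 114.1 m
114.1 m × (1 cm / 0.01000 m) = 11406 cm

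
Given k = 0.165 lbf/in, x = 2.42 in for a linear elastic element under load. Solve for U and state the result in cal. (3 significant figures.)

0.0130 cal

U is given directly by: U = ½kx².
k = 0.165 lbf/in = 28.90 N/m; x = 2.42 in = 0.06147 m.
U = 0.05459 J
0.05459 J × (1 cal / 4.184 J) = 0.01305 cal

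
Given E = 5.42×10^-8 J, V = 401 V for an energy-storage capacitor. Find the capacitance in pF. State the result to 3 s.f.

0.674 pF

Rearranging: C = 2E/V².
E = 5.42×10^-8 J; V = 401 V.
C = 6.741×10^-13 F
6.741×10^-13 F × (1 pF / 1.000×10^-12 F) = 0.6741 pF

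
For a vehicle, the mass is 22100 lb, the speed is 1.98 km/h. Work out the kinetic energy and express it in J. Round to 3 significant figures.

1520 J

Directly: KE = ½mv².
m = 22100 lb = 10024 kg; v = 1.98 km/h = 0.5500 m/s.
KE = 1516 J  (the unit combination reduces to kg·m²/s² = J)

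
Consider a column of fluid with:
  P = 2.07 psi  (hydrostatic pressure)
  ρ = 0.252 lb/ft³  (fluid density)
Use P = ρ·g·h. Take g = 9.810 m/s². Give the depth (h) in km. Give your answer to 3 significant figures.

Solving P = ρ·g·h for h: h = P/(ρ·g).
P = 2.07 psi = 14272 Pa; ρ = 0.252 lb/ft³ = 4.037 kg/m³; g = 9.810 m/s².
h = 360.4 m
360.4 m × (1 km / 1000 m) = 0.3604 km

0.360 km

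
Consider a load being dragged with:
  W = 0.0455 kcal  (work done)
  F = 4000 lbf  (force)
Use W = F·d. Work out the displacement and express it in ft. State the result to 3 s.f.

Rearranging: d = W/F.
W = 0.0455 kcal = 190.4 J; F = 4000 lbf = 17793 N.
d = 0.01070 m
0.01070 m × (1 ft / 0.3048 m) = 0.03510 ft

0.0351 ft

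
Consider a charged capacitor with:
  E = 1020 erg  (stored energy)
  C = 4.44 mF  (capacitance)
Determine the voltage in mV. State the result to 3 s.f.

Solving E = ½C·V² for V: V = √(2E/C).
E = 1020 erg = 1.020×10^-4 J; C = 4.44 mF = 0.004440 F.
V = 0.2144 V
0.2144 V × (1 mV / 0.001000 V) = 214.4 mV

214 mV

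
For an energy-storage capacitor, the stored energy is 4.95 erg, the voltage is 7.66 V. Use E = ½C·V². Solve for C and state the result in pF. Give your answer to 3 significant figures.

Rearranging: C = 2E/V².
E = 4.95 erg = 4.950×10^-7 J; V = 7.66 V.
C = 1.687×10^-8 F
1.687×10^-8 F × (1 pF / 1.000×10^-12 F) = 16872 pF

16900 pF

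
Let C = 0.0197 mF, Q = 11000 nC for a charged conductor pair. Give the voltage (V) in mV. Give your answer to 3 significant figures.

558 mV

Solving C = Q/V for V: V = Q/C.
C = 0.0197 mF = 1.970×10^-5 F; Q = 11000 nC = 1.100×10^-5 C.
V = 0.5584 V
0.5584 V × (1 mV / 0.001000 V) = 558.4 mV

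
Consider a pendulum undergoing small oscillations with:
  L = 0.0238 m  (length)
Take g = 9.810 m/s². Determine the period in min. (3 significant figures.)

0.00516 min

T is given directly by: T = 2π√(L/g).
L = 0.0238 m; g = 9.810 m/s².
T = 0.3095 s
0.3095 s × (1 min / 60.00 s) = 0.005158 min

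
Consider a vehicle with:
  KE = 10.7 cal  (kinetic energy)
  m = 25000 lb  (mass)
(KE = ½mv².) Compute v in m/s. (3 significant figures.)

Rearranging: v = √(2·KE/m).
KE = 10.7 cal = 44.77 J; m = 25000 lb = 11340 kg.
v = 0.08886 m/s

0.0889 m/s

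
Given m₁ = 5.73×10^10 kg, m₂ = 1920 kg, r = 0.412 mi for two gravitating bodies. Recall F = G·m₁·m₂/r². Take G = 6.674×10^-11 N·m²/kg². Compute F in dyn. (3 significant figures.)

1670 dyn

F is given directly by: F = Gm₁m₂/r².
m₁ = 5.73×10^10 kg; m₂ = 1920 kg; r = 0.412 mi = 663.0 m; G = 6.674×10^-11 N·m²/kg².
F = 0.01670 N
0.01670 N × (1 dyn / 1.000×10^-5 N) = 1670 dyn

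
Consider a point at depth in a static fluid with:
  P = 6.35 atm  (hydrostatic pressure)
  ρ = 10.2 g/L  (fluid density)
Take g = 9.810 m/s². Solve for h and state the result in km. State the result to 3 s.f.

6.43 km

Solving P = ρ·g·h for h: h = P/(ρ·g).
P = 6.35 atm = 6.434×10^5 Pa; ρ = 10.2 g/L = 10.20 kg/m³; g = 9.810 m/s².
h = 6430 m
6430 m × (1 km / 1000 m) = 6.430 km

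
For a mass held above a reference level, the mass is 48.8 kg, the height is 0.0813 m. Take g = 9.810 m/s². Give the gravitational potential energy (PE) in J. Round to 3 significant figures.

38.9 J

Directly: PE = mgh.
m = 48.8 kg; h = 0.0813 m; g = 9.810 m/s².
PE = 38.92 J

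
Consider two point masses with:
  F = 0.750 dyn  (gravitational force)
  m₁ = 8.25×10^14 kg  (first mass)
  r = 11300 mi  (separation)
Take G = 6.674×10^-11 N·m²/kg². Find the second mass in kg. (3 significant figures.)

45000 kg

From Newton's law of gravitation: m₂ = F·r²/(G·m₁).
F = 0.750 dyn = 7.500×10^-6 N; m₁ = 8.25×10^14 kg; r = 11300 mi = 1.819×10^7 m; G = 6.674×10^-11 N·m²/kg².
m₂ = 45048 kg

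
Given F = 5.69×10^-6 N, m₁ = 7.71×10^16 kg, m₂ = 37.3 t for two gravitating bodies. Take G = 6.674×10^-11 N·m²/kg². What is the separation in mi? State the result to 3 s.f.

1.14×10^5 mi

Rearranging F = G·m₁·m₂/r² for r: r = √(G·m₁m₂/F).
F = 5.69×10^-6 N; m₁ = 7.71×10^16 kg; m₂ = 37.3 t = 37300 kg; G = 6.674×10^-11 N·m²/kg².
r = 1.837×10^8 m
1.837×10^8 m × (1 mi / 1609 m) = 1.141×10^5 mi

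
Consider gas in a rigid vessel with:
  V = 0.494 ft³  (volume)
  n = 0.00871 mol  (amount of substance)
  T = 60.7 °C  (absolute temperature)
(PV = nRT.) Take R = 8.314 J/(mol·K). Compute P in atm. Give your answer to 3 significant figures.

0.0171 atm

From the ideal-gas law: P = nRT/V.
V = 0.494 ft³ = 0.01399 m³; n = 0.00871 mol; T = 60.7 °C = 333.8 K; R = 8.314 J/(mol·K).
P = 1728 Pa
1728 Pa × (1 atm / 1.013×10^5 Pa) = 0.01706 atm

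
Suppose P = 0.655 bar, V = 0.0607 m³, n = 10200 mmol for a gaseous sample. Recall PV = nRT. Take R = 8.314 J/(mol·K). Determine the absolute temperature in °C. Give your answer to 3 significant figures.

-226 °C

From the ideal-gas law: T = PV/(nR).
P = 0.655 bar = 65500 Pa; V = 0.0607 m³; n = 10200 mmol = 10.20 mol; R = 8.314 J/(mol·K).
T = 46.88 K
46.88 K − 273.15 = -226.3 °C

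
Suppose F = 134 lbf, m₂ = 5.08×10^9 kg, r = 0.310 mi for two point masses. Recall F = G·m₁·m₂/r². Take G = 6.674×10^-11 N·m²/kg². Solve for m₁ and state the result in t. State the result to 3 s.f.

From Newton's law of gravitation: m₁ = F·r²/(G·m₂).
F = 134 lbf = 596.1 N; m₂ = 5.08×10^9 kg; r = 0.310 mi = 498.9 m; G = 6.674×10^-11 N·m²/kg².
m₁ = 4.376×10^8 kg
4.376×10^8 kg × (1 t / 1000 kg) = 4.376×10^5 t

4.38×10^5 t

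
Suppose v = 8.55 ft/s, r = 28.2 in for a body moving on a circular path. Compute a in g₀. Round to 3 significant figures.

0.967 g₀

a is given directly by: a = v²/r.
v = 8.55 ft/s = 2.606 m/s; r = 28.2 in = 0.7163 m.
a = 9.482 m/s²
9.482 m/s² × (1 g₀ / 9.807 m/s²) = 0.9668 g₀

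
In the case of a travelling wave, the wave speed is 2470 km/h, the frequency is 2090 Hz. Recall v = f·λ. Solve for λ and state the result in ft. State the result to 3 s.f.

1.08 ft

Rearranging v = f·λ for λ: λ = v/f.
v = 2470 km/h = 686.1 m/s; f = 2090 Hz.
λ = 0.3283 m
0.3283 m × (1 ft / 0.3048 m) = 1.077 ft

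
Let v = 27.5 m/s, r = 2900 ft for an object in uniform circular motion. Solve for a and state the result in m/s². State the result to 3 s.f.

0.856 m/s²

Directly: a = v²/r.
v = 27.5 m/s; r = 2900 ft = 883.9 m.
a = 0.8556 m/s²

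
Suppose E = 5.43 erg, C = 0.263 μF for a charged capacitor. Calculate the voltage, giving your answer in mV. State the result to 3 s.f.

2030 mV

Solving E = ½C·V² for V: V = √(2E/C).
E = 5.43 erg = 5.430×10^-7 J; C = 0.263 μF = 2.630×10^-7 F.
V = 2.032 V
2.032 V × (1 mV / 0.001000 V) = 2032 mV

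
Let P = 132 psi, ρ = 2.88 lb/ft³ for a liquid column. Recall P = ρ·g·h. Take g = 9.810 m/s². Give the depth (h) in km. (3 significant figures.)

Rearranging: h = P/(ρ·g).
P = 132 psi = 9.101×10^5 Pa; ρ = 2.88 lb/ft³ = 46.13 kg/m³; g = 9.810 m/s².
h = 2011 m
2011 m × (1 km / 1000 m) = 2.011 km

2.01 km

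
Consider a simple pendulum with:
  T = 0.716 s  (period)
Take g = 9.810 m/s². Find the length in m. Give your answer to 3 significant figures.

Rearranging: L = g·(T/2π)².
T = 0.716 s; g = 9.810 m/s².
L = 0.1274 m

0.127 m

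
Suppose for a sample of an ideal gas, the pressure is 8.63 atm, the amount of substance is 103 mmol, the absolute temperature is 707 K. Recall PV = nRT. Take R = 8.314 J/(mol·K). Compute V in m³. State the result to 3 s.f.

Rearranging: V = nRT/P.
P = 8.63 atm = 8.744×10^5 Pa; n = 103 mmol = 0.1030 mol; T = 707 K; R = 8.314 J/(mol·K).
V = 6.924×10^-4 m³

6.92×10^-4 m³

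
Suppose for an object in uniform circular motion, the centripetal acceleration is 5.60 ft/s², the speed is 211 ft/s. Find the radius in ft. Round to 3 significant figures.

7950 ft

Rearranging a = v²/r for r: r = v²/a.
a = 5.60 ft/s² = 1.707 m/s²; v = 211 ft/s = 64.31 m/s.
r = 2423 m
2423 m × (1 ft / 0.3048 m) = 7950 ft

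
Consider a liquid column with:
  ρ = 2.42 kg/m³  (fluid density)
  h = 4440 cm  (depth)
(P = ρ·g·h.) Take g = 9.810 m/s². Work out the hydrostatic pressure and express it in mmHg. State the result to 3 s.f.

P is given directly by: P = ρgh.
ρ = 2.42 kg/m³; h = 4440 cm = 44.40 m; g = 9.810 m/s².
P = 1054 Pa  (the unit combination reduces to kg/(m·s²) = Pa)
1054 Pa × (1 mmHg / 133.3 Pa) = 7.906 mmHg

7.91 mmHg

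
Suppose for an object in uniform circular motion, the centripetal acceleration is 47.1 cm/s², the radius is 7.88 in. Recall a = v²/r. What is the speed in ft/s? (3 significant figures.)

Rearranging: v = √(a·r).
a = 47.1 cm/s² = 0.4710 m/s²; r = 7.88 in = 0.2002 m.
v = 0.3070 m/s
0.3070 m/s × (1 ft/s / 0.3048 m/s) = 1.007 ft/s

1.01 ft/s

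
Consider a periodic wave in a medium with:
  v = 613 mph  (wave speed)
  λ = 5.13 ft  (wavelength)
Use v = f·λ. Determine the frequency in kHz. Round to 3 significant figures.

Solving v = f·λ for f: f = v/λ.
v = 613 mph = 274.0 m/s; λ = 5.13 ft = 1.564 m.
f = 175.3 Hz
175.3 Hz × (1 kHz / 1000 Hz) = 0.1753 kHz

0.175 kHz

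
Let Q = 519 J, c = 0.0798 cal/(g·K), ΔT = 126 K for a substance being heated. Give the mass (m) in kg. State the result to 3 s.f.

0.0123 kg

Rearranging: m = Q/(c·ΔT).
Q = 519 J; c = 0.0798 cal/(g·K) = 333.9 J/(kg·K); ΔT = 126 K.
m = 0.01234 kg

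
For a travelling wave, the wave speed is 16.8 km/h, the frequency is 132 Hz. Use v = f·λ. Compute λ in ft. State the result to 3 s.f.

Rearranging v = f·λ for λ: λ = v/f.
v = 16.8 km/h = 4.667 m/s; f = 132 Hz.
λ = 0.03535 m
0.03535 m × (1 ft / 0.3048 m) = 0.1160 ft

0.116 ft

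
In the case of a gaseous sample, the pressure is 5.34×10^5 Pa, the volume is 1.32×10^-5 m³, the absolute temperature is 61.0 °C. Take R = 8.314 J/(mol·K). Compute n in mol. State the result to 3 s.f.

0.00254 mol

Solving PV = nRT for n: n = PV/(RT).
P = 5.34×10^5 Pa; V = 1.32×10^-5 m³; T = 61.0 °C = 334.1 K; R = 8.314 J/(mol·K).
n = 0.002537 mol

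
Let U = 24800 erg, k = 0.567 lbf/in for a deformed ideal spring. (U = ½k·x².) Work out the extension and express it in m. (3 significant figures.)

Solving U = ½k·x² for x: x = √(2U/k).
U = 24800 erg = 0.002480 J; k = 0.567 lbf/in = 99.30 N/m.
x = 0.007068 m

0.00707 m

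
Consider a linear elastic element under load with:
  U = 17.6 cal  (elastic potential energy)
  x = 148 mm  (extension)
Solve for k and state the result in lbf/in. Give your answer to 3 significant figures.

Rearranging: k = 2U/x².
U = 17.6 cal = 73.64 J; x = 148 mm = 0.1480 m.
k = 6724 N/m
6724 N/m × (1 lbf/in / 175.1 N/m) = 38.39 lbf/in

38.4 lbf/in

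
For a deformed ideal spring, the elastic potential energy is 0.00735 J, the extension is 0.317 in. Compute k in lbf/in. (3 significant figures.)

1.29 lbf/in

Solving U = ½k·x² for k: k = 2U/x².
U = 0.00735 J; x = 0.317 in = 0.008052 m.
k = 226.7 N/m
226.7 N/m × (1 lbf/in / 175.1 N/m) = 1.295 lbf/in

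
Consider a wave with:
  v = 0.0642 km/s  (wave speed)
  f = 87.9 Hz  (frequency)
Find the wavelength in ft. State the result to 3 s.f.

2.40 ft

Rearranging v = f·λ for λ: λ = v/f.
v = 0.0642 km/s = 64.20 m/s; f = 87.9 Hz.
λ = 0.7304 m
0.7304 m × (1 ft / 0.3048 m) = 2.396 ft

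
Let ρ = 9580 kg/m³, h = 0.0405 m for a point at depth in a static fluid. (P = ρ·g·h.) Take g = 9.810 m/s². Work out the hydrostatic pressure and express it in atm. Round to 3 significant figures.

0.0376 atm

P is given directly by: P = ρgh.
ρ = 9580 kg/m³; h = 0.0405 m; g = 9.810 m/s².
P = 3806 Pa  (the unit combination reduces to kg/(m·s²) = Pa)
3806 Pa × (1 atm / 1.013×10^5 Pa) = 0.03756 atm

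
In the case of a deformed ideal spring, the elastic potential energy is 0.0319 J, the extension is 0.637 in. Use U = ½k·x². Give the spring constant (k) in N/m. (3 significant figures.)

244 N/m

Rearranging: k = 2U/x².
U = 0.0319 J; x = 0.637 in = 0.01618 m.
k = 243.7 N/m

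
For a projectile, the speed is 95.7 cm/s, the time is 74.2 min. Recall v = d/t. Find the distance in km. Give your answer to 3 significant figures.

4.26 km

Rearranging: d = v·t.
v = 95.7 cm/s = 0.9570 m/s; t = 74.2 min = 4452 s.
d = 4261 m
4261 m × (1 km / 1000 m) = 4.261 km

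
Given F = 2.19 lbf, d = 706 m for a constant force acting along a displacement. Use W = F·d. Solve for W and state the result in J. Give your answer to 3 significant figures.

Directly: W = F·d.
F = 2.19 lbf = 9.742 N; d = 706 m.
W = 6878 J

6880 J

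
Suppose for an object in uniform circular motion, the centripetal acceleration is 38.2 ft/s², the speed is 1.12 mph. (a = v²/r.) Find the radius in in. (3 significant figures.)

Rearranging: r = v²/a.
a = 38.2 ft/s² = 11.64 m/s²; v = 1.12 mph = 0.5007 m/s.
r = 0.02153 m
0.02153 m × (1 in / 0.02540 m) = 0.8477 in

0.848 in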